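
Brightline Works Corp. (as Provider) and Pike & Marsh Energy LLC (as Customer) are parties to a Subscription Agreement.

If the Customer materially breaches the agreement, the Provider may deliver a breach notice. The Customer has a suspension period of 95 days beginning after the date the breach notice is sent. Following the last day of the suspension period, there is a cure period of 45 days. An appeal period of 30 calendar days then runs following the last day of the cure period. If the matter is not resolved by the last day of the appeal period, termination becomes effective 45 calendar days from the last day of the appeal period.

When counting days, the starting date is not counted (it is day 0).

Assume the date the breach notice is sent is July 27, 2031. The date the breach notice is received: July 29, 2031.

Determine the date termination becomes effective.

February 27, 2032

The last day of the suspension period: 95 calendar days after July 27, 2031 is October 30, 2031.
Adding 45 calendar days to October 30, 2031 gives December 14, 2031, which is the last day of the cure period.
The last day of the appeal period: 30 calendar days after December 14, 2031 is January 13, 2032.
The date termination becomes effective: January 13, 2032 + 45 days = February 27, 2032.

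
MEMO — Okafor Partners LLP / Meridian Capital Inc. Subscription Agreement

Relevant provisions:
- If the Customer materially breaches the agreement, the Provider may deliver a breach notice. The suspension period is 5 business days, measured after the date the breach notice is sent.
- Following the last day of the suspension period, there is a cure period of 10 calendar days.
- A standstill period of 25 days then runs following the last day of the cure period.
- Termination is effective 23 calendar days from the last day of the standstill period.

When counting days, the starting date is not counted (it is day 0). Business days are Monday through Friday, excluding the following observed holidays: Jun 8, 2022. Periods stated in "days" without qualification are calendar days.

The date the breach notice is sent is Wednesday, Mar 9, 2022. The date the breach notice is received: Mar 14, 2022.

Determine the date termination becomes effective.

The last day of the suspension period: 5 business days after Wednesday, Mar 9, 2022, skipping weekends — Mar 10, Mar 11, Mar 14, Mar 15, Mar 16 — lands on Wednesday, Mar 16, 2022.
The last day of the cure period: 10 calendar days after Mar 16, 2022 is Mar 26, 2022.
Adding 25 calendar days to Mar 26, 2022 gives Apr 20, 2022, which is the last day of the standstill period.
The date termination becomes effective: 23 calendar days after Apr 20, 2022 is May 13, 2022.

May 13, 2022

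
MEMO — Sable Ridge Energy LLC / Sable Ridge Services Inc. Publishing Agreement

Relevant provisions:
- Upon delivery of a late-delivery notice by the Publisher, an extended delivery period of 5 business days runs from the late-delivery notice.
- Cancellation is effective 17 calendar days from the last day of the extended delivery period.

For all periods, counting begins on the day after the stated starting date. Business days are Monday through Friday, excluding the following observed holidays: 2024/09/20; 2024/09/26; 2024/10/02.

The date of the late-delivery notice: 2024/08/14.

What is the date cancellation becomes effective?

The last day of the extended delivery period: counting 5 business days from Wednesday, 2024/08/14 (Aug 15, Aug 16, Aug 19, Aug 20, Aug 21, skipping weekends) reaches Wednesday, 2024/08/21.
The date cancellation becomes effective: 17 calendar days after 2024/08/21 is 2024/09/07.

2024/09/07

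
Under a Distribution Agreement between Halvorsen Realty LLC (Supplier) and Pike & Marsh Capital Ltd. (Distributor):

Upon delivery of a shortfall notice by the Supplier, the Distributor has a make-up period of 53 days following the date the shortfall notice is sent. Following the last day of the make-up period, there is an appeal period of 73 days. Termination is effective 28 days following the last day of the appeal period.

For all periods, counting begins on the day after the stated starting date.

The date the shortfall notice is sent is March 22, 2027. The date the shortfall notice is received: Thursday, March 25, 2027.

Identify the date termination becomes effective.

August 23, 2027

The last day of the make-up period: March 22, 2027 + 53 days = May 14, 2027.
Adding 73 calendar days to May 14, 2027 gives July 26, 2027, which is the last day of the appeal period.
The date termination becomes effective: July 26, 2027 + 28 days = August 23, 2027.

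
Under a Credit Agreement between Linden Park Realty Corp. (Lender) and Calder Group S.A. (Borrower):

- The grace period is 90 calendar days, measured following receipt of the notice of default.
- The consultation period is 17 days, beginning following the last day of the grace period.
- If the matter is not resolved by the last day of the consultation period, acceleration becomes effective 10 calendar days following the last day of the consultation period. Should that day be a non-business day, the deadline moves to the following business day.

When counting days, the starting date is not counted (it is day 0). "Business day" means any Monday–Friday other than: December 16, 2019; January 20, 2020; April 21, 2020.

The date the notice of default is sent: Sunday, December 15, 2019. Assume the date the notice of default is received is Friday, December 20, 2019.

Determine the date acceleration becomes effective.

The last day of the grace period: December 20, 2019 + 90 days = March 19, 2020.
The last day of the consultation period: March 19, 2020 + 17 days = April 5, 2020.
The date acceleration becomes effective: April 5, 2020 + 10 days = April 15, 2020. April 15, 2020 is a Wednesday and is not a listed holiday, so no roll-forward applies.

April 15, 2020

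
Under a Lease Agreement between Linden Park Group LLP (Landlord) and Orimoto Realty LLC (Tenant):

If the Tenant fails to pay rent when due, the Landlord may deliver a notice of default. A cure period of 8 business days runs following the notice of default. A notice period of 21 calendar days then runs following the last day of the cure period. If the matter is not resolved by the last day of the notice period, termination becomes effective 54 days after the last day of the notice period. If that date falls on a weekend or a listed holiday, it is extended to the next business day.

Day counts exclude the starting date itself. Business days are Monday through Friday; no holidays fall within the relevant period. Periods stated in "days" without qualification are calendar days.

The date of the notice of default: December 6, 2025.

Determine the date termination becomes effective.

March 2, 2026

The last day of the cure period: counting 8 business days from Saturday, December 6, 2025 (Dec 8, Dec 9, Dec 10, Dec 11, Dec 12, Dec 15, Dec 16, Dec 17, skipping weekends) reaches Wednesday, December 17, 2025.
The last day of the notice period: December 17, 2025 + 21 days = January 7, 2026.
The date termination becomes effective: 54 calendar days after January 7, 2026 is March 2, 2026. March 2, 2026 is a Monday, so no roll-forward applies.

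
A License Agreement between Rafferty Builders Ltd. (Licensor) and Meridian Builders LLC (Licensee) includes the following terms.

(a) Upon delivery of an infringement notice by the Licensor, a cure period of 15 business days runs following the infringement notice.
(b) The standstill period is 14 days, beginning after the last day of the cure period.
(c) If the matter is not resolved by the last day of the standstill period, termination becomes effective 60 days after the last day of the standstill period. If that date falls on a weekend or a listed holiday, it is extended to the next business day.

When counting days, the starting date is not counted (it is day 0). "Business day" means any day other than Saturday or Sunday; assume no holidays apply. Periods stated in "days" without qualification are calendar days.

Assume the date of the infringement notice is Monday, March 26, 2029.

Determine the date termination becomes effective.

June 29, 2029

The last day of the cure period: 15 business days after Monday, March 26, 2029, skipping weekends — Mar 27, Mar 28, Mar 29, Mar 30, …, Apr 12, Apr 13, Apr 16 — lands on Monday, April 16, 2029.
Adding 14 calendar days to April 16, 2029 gives April 30, 2029, which is the last day of the standstill period.
Adding 60 calendar days to April 30, 2029 gives June 29, 2029, which is the date termination becomes effective. June 29, 2029 is a Friday, so no roll-forward applies.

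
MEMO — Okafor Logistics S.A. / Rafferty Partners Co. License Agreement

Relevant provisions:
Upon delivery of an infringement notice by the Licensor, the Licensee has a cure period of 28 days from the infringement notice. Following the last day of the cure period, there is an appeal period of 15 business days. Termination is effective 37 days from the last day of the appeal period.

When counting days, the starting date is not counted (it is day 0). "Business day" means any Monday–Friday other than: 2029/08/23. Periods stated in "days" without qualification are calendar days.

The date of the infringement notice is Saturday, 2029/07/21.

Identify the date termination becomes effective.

2029/10/17

Adding 28 calendar days to 2029/07/21 gives 2029/08/18, which is the last day of the cure period.
From Saturday, 2029/08/18, 15 business days (Aug 20, Aug 21, Aug 22, Aug 24, …, Sep 6, Sep 7, Sep 10, skipping weekends and the listed holiday on Aug 23) brings us to Monday, 2029/09/10, which is the last day of the appeal period.
The date termination becomes effective: 37 calendar days after 2029/09/10 is 2029/10/17.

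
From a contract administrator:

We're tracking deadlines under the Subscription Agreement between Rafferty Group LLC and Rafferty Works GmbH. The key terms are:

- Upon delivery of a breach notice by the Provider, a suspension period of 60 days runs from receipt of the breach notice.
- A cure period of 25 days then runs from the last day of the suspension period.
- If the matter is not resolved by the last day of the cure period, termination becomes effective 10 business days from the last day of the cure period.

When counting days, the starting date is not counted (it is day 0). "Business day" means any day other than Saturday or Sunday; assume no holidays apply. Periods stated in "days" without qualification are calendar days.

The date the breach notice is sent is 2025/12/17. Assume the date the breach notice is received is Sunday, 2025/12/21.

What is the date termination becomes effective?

The last day of the suspension period: 60 calendar days after 2025/12/21 is 2026/02/19.
The last day of the cure period: 25 calendar days after 2026/02/19 is 2026/03/16.
From Monday, 2026/03/16, 10 business days (Mar 17, Mar 18, Mar 19, Mar 20, Mar 23, Mar 24, Mar 25, Mar 26, Mar 27, Mar 30, skipping weekends) brings us to Monday, 2026/03/30, which is the date termination becomes effective.

2026/03/30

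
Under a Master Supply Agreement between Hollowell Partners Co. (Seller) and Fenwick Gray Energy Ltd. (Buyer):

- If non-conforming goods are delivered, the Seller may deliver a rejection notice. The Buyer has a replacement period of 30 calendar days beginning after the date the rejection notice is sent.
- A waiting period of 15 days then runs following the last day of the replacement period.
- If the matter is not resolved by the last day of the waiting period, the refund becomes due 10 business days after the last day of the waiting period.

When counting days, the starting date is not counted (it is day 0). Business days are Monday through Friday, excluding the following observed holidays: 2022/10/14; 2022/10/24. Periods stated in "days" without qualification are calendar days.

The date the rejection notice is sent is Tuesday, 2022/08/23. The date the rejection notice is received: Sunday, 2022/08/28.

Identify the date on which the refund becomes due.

2022/10/25

Adding 30 calendar days to 2022/08/23 gives 2022/09/22, which is the last day of the replacement period.
Adding 15 calendar days to 2022/09/22 gives 2022/10/07, which is the last day of the waiting period.
The date on which the refund becomes due: 10 business days after Friday, 2022/10/07, skipping weekends and the listed holidays on Oct 14, Oct 24 — Oct 10, Oct 11, Oct 12, Oct 13, Oct 17, Oct 18, Oct 19, Oct 20, Oct 21, Oct 25 — lands on Tuesday, 2022/10/25.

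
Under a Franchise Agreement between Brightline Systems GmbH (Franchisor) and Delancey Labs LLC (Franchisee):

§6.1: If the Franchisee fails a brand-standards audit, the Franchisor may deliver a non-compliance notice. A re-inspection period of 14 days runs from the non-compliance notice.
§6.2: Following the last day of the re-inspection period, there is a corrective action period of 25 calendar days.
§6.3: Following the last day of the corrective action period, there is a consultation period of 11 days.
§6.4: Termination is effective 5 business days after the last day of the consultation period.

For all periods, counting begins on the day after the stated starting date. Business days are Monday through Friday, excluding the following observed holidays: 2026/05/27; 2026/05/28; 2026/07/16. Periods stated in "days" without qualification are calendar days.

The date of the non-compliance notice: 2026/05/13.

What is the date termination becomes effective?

Adding 14 calendar days to 2026/05/13 gives 2026/05/27, which is the last day of the re-inspection period.
The last day of the corrective action period: 2026/05/27 + 25 days = 2026/06/21.
The last day of the consultation period: 11 calendar days after 2026/06/21 is 2026/07/02.
From Thursday, 2026/07/02, 5 business days (Jul 3, Jul 6, Jul 7, Jul 8, Jul 9, skipping weekends) brings us to Thursday, 2026/07/09, which is the date termination becomes effective.

2026/07/09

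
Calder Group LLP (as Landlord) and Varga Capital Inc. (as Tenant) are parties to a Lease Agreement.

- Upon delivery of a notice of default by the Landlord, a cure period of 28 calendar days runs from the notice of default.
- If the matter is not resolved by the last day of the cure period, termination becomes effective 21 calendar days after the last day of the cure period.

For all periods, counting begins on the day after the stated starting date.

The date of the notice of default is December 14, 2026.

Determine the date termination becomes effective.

February 1, 2027

The last day of the cure period: 28 calendar days after December 14, 2026 is January 11, 2027.
The date termination becomes effective: January 11, 2027 + 21 days = February 1, 2027.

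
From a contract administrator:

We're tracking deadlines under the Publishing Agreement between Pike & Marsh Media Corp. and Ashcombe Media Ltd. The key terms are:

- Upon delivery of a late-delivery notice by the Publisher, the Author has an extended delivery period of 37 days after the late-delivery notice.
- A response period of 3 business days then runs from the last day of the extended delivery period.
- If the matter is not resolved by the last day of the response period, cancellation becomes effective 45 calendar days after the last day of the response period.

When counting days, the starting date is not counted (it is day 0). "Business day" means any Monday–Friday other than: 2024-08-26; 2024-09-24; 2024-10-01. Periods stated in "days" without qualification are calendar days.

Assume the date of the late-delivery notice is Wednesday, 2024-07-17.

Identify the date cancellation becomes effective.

2024-10-13

The last day of the extended delivery period: 2024-07-17 + 37 days = 2024-08-23.
The last day of the response period: 3 business days after Friday, 2024-08-23, skipping weekends and the listed holiday on Aug 26 — Aug 27, Aug 28, Aug 29 — lands on Thursday, 2024-08-29.
Adding 45 calendar days to 2024-08-29 gives 2024-10-13, which is the date cancellation becomes effective.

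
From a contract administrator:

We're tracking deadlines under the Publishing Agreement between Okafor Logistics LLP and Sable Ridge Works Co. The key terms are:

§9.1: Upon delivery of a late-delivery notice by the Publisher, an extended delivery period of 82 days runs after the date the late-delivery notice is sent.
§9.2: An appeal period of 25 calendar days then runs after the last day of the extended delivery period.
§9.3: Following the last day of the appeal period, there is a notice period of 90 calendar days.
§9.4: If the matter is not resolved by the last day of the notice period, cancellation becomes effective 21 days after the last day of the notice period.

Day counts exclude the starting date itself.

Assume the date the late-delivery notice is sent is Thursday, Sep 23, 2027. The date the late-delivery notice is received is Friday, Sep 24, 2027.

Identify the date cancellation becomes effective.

The last day of the extended delivery period: Sep 23, 2027 + 82 days = Dec 14, 2027.
Adding 25 calendar days to Dec 14, 2027 gives Jan 8, 2028, which is the last day of the appeal period.
The last day of the notice period: Jan 8, 2028 + 90 days = Apr 7, 2028.
The date cancellation becomes effective: 21 calendar days after Apr 7, 2028 is Apr 28, 2028.

Apr 28, 2028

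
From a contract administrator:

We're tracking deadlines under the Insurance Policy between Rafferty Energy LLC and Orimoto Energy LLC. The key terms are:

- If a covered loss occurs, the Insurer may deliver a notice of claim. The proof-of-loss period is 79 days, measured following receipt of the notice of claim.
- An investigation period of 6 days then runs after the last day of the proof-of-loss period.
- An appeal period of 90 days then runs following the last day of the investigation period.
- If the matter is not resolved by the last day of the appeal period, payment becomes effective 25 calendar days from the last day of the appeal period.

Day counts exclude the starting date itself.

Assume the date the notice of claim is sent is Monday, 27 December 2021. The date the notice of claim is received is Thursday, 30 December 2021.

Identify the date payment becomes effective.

The last day of the proof-of-loss period: 30 December 2021 + 79 days = 19 March 2022.
The last day of the investigation period: 19 March 2022 + 6 days = 25 March 2022.
The last day of the appeal period: 25 March 2022 + 90 days = 23 June 2022.
Adding 25 calendar days to 23 June 2022 gives 18 July 2022, which is the date payment becomes effective.

18 July 2022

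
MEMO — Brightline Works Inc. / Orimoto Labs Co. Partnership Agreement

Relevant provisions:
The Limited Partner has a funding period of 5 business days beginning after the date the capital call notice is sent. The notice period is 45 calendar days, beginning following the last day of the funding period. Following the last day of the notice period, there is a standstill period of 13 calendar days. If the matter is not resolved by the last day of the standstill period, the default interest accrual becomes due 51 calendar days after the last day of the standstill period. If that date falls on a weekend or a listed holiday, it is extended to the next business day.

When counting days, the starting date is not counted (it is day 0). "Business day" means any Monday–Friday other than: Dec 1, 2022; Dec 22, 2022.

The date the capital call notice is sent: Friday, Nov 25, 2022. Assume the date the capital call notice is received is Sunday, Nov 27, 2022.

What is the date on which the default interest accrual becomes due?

Mar 24, 2023

From Friday, Nov 25, 2022, 5 business days (Nov 28, Nov 29, Nov 30, Dec 2, Dec 5, skipping weekends and the listed holiday on Dec 1) brings us to Monday, Dec 5, 2022, which is the last day of the funding period.
The last day of the notice period: Dec 5, 2022 + 45 days = Jan 19, 2023.
The last day of the standstill period: 13 calendar days after Jan 19, 2023 is Feb 1, 2023.
Adding 51 calendar days to Feb 1, 2023 gives Mar 24, 2023, which is the date on which the default interest accrual becomes due. Mar 24, 2023 is a Friday and is not a listed holiday, so no roll-forward applies.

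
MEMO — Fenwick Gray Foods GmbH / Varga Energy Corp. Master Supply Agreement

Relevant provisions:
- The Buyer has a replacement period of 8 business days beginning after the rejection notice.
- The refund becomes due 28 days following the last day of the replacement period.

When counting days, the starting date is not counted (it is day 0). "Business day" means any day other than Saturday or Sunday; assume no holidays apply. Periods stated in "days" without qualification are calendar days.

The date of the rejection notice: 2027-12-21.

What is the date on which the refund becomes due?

2028-01-28

The last day of the replacement period: 8 business days after Tuesday, 2027-12-21, skipping weekends — Dec 22, Dec 23, Dec 24, Dec 27, Dec 28, Dec 29, Dec 30, Dec 31 — lands on Friday, 2027-12-31.
Adding 28 calendar days to 2027-12-31 gives 2028-01-28, which is the date on which the refund becomes due.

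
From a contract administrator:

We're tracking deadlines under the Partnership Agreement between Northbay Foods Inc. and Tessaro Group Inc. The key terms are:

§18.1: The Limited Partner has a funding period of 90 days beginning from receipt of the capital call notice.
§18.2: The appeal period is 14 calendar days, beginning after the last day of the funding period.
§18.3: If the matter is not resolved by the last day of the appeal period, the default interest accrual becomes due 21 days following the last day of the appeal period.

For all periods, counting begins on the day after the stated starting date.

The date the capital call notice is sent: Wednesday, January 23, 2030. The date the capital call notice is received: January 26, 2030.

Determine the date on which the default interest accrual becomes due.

May 31, 2030

The last day of the funding period: January 26, 2030 + 90 days = April 26, 2030.
The last day of the appeal period: 14 calendar days after April 26, 2030 is May 10, 2030.
The date on which the default interest accrual becomes due: May 10, 2030 + 21 days = May 31, 2030.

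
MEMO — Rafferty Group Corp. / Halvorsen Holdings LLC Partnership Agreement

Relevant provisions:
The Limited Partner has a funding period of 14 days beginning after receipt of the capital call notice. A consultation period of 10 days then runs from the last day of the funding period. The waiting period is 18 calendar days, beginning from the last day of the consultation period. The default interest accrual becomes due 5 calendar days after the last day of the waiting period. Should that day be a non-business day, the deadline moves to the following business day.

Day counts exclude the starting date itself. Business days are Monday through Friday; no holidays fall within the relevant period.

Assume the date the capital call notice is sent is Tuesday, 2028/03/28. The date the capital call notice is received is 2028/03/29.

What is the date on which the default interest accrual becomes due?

The last day of the funding period: 2028/03/29 + 14 days = 2028/04/12.
The last day of the consultation period: 2028/04/12 + 10 days = 2028/04/22.
The last day of the waiting period: 2028/04/22 + 18 days = 2028/05/10.
The date on which the default interest accrual becomes due: 5 calendar days after 2028/05/10 is 2028/05/15. 2028/05/15 is a Monday, so no roll-forward applies.

2028/05/15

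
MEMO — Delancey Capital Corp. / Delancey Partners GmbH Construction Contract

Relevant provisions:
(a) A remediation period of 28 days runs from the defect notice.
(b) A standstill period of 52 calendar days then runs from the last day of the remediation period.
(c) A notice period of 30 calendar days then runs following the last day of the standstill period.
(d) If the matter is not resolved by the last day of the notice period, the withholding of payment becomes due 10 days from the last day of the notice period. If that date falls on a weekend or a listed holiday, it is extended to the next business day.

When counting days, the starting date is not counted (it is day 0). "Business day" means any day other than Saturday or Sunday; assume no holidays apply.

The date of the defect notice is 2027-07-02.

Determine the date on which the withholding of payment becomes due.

Adding 28 calendar days to 2027-07-02 gives 2027-07-30, which is the last day of the remediation period.
The last day of the standstill period: 2027-07-30 + 52 days = 2027-09-20.
The last day of the notice period: 30 calendar days after 2027-09-20 is 2027-10-20.
Adding 10 calendar days to 2027-10-20 gives 2027-10-30, which is the date on which the withholding of payment becomes due. That falls on a Saturday, so it rolls to the next business day, Monday, 2027-11-01.

2027-11-01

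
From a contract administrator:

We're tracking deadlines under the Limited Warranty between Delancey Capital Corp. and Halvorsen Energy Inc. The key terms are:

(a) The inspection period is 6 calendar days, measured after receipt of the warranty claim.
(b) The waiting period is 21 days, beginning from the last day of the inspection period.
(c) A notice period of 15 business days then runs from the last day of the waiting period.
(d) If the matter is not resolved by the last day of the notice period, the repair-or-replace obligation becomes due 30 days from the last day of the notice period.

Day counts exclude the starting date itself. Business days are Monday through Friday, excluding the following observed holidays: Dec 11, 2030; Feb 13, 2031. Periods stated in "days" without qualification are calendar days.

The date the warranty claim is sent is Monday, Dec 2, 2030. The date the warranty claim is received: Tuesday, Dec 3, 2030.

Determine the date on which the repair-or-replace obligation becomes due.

Feb 19, 2031

The last day of the inspection period: Dec 3, 2030 + 6 days = Dec 9, 2030.
The last day of the waiting period: Dec 9, 2030 + 21 days = Dec 30, 2030.
From Monday, Dec 30, 2030, 15 business days (Dec 31, Jan 1, Jan 2, Jan 3, …, Jan 16, Jan 17, Jan 20, skipping weekends) brings us to Monday, Jan 20, 2031, which is the last day of the notice period.
The date on which the repair-or-replace obligation becomes due: 30 calendar days after Jan 20, 2031 is Feb 19, 2031.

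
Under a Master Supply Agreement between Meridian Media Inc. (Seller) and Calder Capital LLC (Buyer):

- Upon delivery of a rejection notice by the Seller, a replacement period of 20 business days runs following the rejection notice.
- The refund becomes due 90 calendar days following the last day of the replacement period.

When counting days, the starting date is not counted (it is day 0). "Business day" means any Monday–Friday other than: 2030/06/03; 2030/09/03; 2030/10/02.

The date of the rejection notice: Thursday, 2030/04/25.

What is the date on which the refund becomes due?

2030/08/21

The last day of the replacement period: 20 business days after Thursday, 2030/04/25, skipping weekends — Apr 26, Apr 29, Apr 30, May 1, …, May 21, May 22, May 23 — lands on Thursday, 2030/05/23.
Adding 90 calendar days to 2030/05/23 gives 2030/08/21, which is the date on which the refund becomes due.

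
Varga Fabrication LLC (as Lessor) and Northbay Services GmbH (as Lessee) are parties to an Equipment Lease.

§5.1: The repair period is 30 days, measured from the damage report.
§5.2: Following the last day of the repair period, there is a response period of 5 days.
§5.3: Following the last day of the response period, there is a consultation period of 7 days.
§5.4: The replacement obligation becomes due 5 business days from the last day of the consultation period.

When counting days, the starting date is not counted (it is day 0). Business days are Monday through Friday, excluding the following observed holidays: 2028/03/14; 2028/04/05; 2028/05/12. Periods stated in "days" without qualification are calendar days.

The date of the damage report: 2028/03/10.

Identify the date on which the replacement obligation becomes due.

2028/04/28

The last day of the repair period: 30 calendar days after 2028/03/10 is 2028/04/09.
The last day of the response period: 5 calendar days after 2028/04/09 is 2028/04/14.
The last day of the consultation period: 7 calendar days after 2028/04/14 is 2028/04/21.
The date on which the replacement obligation becomes due: counting 5 business days from Friday, 2028/04/21 (Apr 24, Apr 25, Apr 26, Apr 27, Apr 28, skipping weekends) reaches Friday, 2028/04/28.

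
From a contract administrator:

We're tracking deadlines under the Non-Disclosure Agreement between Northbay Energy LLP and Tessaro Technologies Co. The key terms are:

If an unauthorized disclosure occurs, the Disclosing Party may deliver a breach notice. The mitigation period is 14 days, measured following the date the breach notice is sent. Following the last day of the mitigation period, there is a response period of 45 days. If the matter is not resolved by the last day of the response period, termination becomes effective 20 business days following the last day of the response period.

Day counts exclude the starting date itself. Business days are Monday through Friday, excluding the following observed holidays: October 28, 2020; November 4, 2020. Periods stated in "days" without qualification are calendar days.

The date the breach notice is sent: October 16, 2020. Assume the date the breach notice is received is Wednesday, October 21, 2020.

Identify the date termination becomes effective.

Adding 14 calendar days to October 16, 2020 gives October 30, 2020, which is the last day of the mitigation period.
The last day of the response period: October 30, 2020 + 45 days = December 14, 2020.
The date termination becomes effective: counting 20 business days from Monday, December 14, 2020 (Dec 15, Dec 16, Dec 17, Dec 18, …, Jan 7, Jan 8, Jan 11, skipping weekends) reaches Monday, January 11, 2021.

January 11, 2021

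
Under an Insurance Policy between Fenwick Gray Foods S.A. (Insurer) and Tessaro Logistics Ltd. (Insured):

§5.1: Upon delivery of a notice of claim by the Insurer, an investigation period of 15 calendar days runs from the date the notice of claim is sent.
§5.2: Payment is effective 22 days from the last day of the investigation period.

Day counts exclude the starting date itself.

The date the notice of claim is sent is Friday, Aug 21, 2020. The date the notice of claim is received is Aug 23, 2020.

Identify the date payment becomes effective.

The last day of the investigation period: 15 calendar days after Aug 21, 2020 is Sep 5, 2020.
The date payment becomes effective: 22 calendar days after Sep 5, 2020 is Sep 27, 2020.

Sep 27, 2020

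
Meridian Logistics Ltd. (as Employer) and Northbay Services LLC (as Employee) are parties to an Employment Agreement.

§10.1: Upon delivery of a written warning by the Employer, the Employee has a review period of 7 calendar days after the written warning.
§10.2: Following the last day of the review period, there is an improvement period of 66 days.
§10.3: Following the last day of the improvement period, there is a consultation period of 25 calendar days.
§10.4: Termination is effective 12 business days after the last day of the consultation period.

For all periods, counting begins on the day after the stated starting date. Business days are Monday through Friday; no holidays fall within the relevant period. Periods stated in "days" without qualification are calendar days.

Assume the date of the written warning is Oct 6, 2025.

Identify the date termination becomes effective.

Jan 28, 2026

The last day of the review period: 7 calendar days after Oct 6, 2025 is Oct 13, 2025.
The last day of the improvement period: 66 calendar days after Oct 13, 2025 is Dec 18, 2025.
The last day of the consultation period: 25 calendar days after Dec 18, 2025 is Jan 12, 2026.
The date termination becomes effective: 12 business days after Monday, Jan 12, 2026, skipping weekends — Jan 13, Jan 14, Jan 15, Jan 16, …, Jan 26, Jan 27, Jan 28 — lands on Wednesday, Jan 28, 2026.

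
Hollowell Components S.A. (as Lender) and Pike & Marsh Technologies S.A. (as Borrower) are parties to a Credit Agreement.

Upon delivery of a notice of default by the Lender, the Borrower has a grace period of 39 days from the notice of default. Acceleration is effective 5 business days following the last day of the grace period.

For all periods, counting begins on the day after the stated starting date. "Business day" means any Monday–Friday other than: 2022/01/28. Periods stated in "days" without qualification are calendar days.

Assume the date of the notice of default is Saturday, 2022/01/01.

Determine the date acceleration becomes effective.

Adding 39 calendar days to 2022/01/01 gives 2022/02/09, which is the last day of the grace period.
The date acceleration becomes effective: counting 5 business days from Wednesday, 2022/02/09 (Feb 10, Feb 11, Feb 14, Feb 15, Feb 16, skipping weekends) reaches Wednesday, 2022/02/16.

2022/02/16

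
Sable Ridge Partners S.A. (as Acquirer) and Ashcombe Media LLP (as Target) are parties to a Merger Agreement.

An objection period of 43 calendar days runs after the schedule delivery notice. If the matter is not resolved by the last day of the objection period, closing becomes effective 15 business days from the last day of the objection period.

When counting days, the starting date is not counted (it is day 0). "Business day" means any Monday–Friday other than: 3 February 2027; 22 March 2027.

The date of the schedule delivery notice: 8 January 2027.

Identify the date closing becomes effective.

The last day of the objection period: 8 January 2027 + 43 days = 20 February 2027.
From Saturday, 20 February 2027, 15 business days (Feb 22, Feb 23, Feb 24, Feb 25, …, Mar 10, Mar 11, Mar 12, skipping weekends) brings us to Friday, 12 March 2027, which is the date closing becomes effective.

12 March 2027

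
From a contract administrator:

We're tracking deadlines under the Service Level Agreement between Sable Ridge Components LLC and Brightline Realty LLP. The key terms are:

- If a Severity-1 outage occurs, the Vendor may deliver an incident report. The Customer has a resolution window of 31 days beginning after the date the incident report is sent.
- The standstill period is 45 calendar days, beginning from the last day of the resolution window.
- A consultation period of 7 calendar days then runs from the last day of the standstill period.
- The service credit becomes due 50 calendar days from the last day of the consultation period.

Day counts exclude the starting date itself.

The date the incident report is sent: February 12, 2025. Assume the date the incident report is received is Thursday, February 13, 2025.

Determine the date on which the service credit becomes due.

June 25, 2025

The last day of the resolution window: 31 calendar days after February 12, 2025 is March 15, 2025.
The last day of the standstill period: March 15, 2025 + 45 days = April 29, 2025.
The last day of the consultation period: April 29, 2025 + 7 days = May 6, 2025.
The date on which the service credit becomes due: May 6, 2025 + 50 days = June 25, 2025.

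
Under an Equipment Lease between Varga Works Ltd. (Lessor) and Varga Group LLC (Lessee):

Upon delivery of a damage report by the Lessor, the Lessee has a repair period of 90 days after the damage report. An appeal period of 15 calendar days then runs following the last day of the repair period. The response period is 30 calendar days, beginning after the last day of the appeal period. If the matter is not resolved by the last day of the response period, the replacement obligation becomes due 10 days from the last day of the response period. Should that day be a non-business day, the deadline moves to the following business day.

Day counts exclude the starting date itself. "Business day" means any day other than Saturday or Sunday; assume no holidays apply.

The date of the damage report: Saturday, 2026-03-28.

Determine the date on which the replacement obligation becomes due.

The last day of the repair period: 2026-03-28 + 90 days = 2026-06-26.
Adding 15 calendar days to 2026-06-26 gives 2026-07-11, which is the last day of the appeal period.
The last day of the response period: 30 calendar days after 2026-07-11 is 2026-08-10.
The date on which the replacement obligation becomes due: 10 calendar days after 2026-08-10 is 2026-08-20. 2026-08-20 is a Thursday, so no roll-forward applies.

2026-08-20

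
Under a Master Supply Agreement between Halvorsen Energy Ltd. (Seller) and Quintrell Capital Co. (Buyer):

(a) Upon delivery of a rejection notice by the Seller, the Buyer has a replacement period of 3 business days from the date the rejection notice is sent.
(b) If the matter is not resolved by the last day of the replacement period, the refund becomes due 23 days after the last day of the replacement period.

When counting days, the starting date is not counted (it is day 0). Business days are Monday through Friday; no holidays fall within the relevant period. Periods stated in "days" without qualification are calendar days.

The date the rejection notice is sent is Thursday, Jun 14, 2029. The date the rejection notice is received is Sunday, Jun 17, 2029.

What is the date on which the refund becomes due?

Jul 12, 2029

The last day of the replacement period: 3 business days after Thursday, Jun 14, 2029, skipping weekends — Jun 15, Jun 18, Jun 19 — lands on Tuesday, Jun 19, 2029.
The date on which the refund becomes due: Jun 19, 2029 + 23 days = Jul 12, 2029.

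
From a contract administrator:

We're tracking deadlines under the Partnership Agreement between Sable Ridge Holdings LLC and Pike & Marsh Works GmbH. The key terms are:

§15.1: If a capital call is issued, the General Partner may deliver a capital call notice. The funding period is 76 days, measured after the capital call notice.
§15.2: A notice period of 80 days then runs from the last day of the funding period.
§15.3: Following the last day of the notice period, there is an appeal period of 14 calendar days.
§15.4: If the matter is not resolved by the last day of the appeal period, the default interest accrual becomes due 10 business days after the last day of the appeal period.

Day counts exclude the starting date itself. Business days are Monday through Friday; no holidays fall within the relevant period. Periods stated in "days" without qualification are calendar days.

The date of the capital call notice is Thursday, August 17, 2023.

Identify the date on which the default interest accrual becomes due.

February 16, 2024

Adding 76 calendar days to August 17, 2023 gives November 1, 2023, which is the last day of the funding period.
The last day of the notice period: November 1, 2023 + 80 days = January 20, 2024.
The last day of the appeal period: January 20, 2024 + 14 days = February 3, 2024.
The date on which the default interest accrual becomes due: counting 10 business days from Saturday, February 3, 2024 (Feb 5, Feb 6, Feb 7, Feb 8, Feb 9, Feb 12, Feb 13, Feb 14, Feb 15, Feb 16, skipping weekends) reaches Friday, February 16, 2024.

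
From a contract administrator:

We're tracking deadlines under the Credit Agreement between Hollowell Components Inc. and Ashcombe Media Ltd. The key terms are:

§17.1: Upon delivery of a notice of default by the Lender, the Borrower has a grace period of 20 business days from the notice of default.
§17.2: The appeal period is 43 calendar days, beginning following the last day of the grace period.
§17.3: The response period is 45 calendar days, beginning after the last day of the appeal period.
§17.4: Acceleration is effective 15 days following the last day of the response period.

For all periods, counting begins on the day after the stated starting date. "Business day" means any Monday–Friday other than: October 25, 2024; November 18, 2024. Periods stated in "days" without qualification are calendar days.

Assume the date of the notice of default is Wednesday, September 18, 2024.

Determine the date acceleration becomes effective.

January 27, 2025

The last day of the grace period: 20 business days after Wednesday, September 18, 2024, skipping weekends — Sep 19, Sep 20, Sep 23, Sep 24, …, Oct 14, Oct 15, Oct 16 — lands on Wednesday, October 16, 2024.
The last day of the appeal period: October 16, 2024 + 43 days = November 28, 2024.
The last day of the response period: 45 calendar days after November 28, 2024 is January 12, 2025.
The date acceleration becomes effective: 15 calendar days after January 12, 2025 is January 27, 2025.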